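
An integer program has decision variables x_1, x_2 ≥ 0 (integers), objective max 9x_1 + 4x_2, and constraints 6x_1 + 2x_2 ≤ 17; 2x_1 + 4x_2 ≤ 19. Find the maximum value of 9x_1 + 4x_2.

Relaxing integrality, the LP optimum is 29.50 at (x_1,x_2) = (1.5, 4), which is not an integer point.
(x_1,x_2)=(2,2): 6·2+2·2=16≤17, 2·2+4·2=12≤19, objective 26.
(x_1,x_2)=(1,4): 6·1+2·4=14≤17, 2·1+4·4=18≤19, objective 25.
(x_1,x_2)=(2,1): 6·2+2·1=14≤17, 2·2+4·1=8≤19, objective 22.
The best lattice point is (2,2), giving 26.

26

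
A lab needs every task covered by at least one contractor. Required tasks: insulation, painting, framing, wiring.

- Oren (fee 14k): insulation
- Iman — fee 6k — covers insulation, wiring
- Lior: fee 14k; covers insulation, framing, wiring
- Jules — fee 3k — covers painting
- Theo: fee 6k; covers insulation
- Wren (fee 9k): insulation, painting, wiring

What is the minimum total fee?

The greedy cost-per-new-task heuristic would pick Iman, Jules, and Lior for 23, but a cheaper cover exists.
Choose Lior and Jules: together they cover insulation, painting, framing, wiring — every task.
Total fee: 14 + 3 = 17.
No cover costs less than 17.

17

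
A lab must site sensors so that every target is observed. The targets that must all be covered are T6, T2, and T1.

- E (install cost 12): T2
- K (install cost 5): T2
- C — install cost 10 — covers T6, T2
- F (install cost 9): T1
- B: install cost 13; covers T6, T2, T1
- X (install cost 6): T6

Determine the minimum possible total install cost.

This is a weighted set-cover instance.
B alone covers T6, T2, T1 — every target.
Total install cost: 13.

13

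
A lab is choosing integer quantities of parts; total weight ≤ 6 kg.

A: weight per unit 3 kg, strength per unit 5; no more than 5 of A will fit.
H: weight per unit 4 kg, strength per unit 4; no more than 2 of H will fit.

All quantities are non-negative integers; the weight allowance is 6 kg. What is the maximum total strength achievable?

Take 2×A: weight 6 ≤ 6, strength 2·5 = 10.
No other integer combination yields more.

10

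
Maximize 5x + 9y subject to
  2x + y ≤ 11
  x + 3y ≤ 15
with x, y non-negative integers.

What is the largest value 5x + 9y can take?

51

(x,y)=(3,4) is feasible, giving 51.
(x,y)=(4,3) is feasible, giving 47.
(x,y)=(2,4) is feasible, giving 46.
The best lattice point is (3,4), giving 51.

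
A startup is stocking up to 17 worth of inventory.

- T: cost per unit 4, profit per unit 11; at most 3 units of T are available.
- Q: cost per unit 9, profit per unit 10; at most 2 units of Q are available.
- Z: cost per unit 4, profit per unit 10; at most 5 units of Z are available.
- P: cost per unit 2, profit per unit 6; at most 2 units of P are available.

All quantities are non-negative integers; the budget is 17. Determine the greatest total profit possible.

45

This is a bounded integer knapsack.
3×T and 2×P: cost 16 ≤ 17, profit 3·11 + 2·6 = 45.
2×T, 1×Z, and 2×P: cost 16 ≤ 17, profit 2·11 + 1·10 + 2·6 = 44.
Best is 45.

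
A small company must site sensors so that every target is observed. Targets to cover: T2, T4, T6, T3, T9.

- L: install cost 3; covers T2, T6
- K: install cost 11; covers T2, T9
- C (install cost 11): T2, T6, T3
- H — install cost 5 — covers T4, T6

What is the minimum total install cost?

Choose K, C, and H: together they cover T2, T4, T6, T3, T9 — every target.
Total install cost: 11 + 11 + 5 = 27.

27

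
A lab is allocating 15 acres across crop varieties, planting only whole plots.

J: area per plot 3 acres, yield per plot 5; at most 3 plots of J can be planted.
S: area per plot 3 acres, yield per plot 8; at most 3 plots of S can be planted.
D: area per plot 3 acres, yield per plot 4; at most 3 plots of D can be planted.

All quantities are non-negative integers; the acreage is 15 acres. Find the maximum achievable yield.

1×J, 3×S, and 1×D: area 15 ≤ 15, yield 1·5 + 3·8 + 1·4 = 33.
2×J and 3×S: area 15 ≤ 15, yield 2·5 + 3·8 = 34.
Best is 34.

34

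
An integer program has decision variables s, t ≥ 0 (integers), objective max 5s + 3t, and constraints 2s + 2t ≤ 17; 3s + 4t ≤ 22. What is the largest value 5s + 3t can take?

35

Relaxing integrality, the LP optimum is 36.67 at (s,t) = (7.33, 0), which is not an integer point.
(s,t)=(7,0): 2·7+2·0=14≤17, 3·7+4·0=21≤22, objective 35.
(s,t)=(6,1): 2·6+2·1=14≤17, 3·6+4·1=22≤22, objective 33.
(s,t)=(6,0): 2·6+2·0=12≤17, 3·6+4·0=18≤22, objective 30.
Maximum is 35 at (s,t)=(7,0).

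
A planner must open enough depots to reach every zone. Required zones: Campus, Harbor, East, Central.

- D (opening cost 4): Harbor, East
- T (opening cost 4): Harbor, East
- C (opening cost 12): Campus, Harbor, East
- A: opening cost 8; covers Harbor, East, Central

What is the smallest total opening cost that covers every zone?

20

This is a weighted set-cover instance.
The greedy cost-per-new-zone heuristic would pick D, A, and C for 24, but a cheaper cover exists.
Choose C and A: together they cover Campus, Harbor, East, Central — every zone.
Total opening cost: 12 + 8 = 20.
No cover costs less than 20.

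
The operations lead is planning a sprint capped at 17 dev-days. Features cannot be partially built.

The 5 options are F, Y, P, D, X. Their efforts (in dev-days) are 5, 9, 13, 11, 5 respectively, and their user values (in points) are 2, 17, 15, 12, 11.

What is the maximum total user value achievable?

28

Allowing fractional choices, the relaxed optimum would be about 31.5, but features are indivisible.
D + X: effort 11 + 5 = 16 ≤ 17, user value 12 + 11 = 23.
Y + X: effort 9 + 5 = 14 ≤ 17, user value 17 + 11 = 28.
Best is Y and X with total user value 28.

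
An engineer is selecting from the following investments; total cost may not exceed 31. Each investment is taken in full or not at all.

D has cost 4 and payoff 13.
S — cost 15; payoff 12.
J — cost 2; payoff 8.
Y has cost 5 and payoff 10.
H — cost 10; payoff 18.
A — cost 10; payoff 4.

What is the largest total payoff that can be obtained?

Allowing fractional choices, the relaxed optimum would be about 57.0, but investments are indivisible.
D + J + Y + H + A: cost 4 + 2 + 5 + 10 + 10 = 31 ≤ 31, payoff 13 + 8 + 10 + 18 + 4 = 53.
D + S + J + H: cost 4 + 15 + 2 + 10 = 31 ≤ 31, payoff 13 + 12 + 8 + 18 = 51.
D + J + Y + H: cost 4 + 2 + 5 + 10 = 21 ≤ 31, payoff 13 + 8 + 10 + 18 = 49.
Best is D, J, Y, H, and A with total payoff 53.

53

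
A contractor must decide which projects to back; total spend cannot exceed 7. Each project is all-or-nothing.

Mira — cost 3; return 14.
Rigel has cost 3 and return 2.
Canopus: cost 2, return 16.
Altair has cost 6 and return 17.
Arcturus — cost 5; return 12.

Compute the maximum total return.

30

Canopus + Arcturus: cost 2 + 5 = 7 ≤ 7, return 16 + 12 = 28.
Rigel + Canopus: cost 3 + 2 = 5 ≤ 7, return 2 + 16 = 18.
Mira + Canopus: cost 3 + 2 = 5 ≤ 7, return 14 + 16 = 30.
Best is Mira and Canopus with total return 30.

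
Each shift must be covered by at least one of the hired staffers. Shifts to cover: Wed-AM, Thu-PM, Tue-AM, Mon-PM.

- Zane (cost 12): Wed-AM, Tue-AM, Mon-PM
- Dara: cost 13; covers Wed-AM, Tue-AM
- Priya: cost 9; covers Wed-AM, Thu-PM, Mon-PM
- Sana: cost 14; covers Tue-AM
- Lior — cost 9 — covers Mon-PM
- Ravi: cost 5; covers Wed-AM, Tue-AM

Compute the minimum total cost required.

This is a weighted set-cover instance.
Choose Priya and Ravi: together they cover Wed-AM, Thu-PM, Tue-AM, Mon-PM — every shift.
Total cost: 9 + 5 = 14.
No cover costs less than 14.

14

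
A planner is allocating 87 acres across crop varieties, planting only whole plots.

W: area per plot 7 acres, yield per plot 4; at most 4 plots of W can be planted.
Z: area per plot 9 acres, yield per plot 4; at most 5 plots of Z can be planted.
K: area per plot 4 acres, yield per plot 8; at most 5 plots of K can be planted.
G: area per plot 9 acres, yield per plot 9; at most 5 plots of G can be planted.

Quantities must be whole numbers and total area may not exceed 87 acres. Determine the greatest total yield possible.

K has the best ratio (8/4); taking only K gives at most 5×8 = 40 (stopped by the supply cap of 5).
Mixing does better — 3×W, 5×K, and 5×G: area 86 ≤ 87, yield 3·4 + 5·8 + 5·9 = 97.

97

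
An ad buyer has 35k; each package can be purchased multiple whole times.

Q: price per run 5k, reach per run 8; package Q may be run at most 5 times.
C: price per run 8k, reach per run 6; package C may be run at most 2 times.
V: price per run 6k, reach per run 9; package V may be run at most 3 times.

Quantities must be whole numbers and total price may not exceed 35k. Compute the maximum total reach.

Take 3×Q and 3×V: price 33 ≤ 35, reach 3·8 + 3·9 = 51.
No other integer combination yields more.

51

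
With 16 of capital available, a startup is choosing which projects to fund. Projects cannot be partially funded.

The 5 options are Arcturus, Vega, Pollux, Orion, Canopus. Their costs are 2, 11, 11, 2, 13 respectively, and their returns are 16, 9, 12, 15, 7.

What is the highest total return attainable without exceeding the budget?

Arcturus + Orion: cost 2 + 2 = 4 ≤ 16, return 16 + 15 = 31.
Arcturus + Vega + Orion: cost 2 + 11 + 2 = 15 ≤ 16, return 16 + 9 + 15 = 40.
Arcturus + Pollux + Orion: cost 2 + 11 + 2 = 15 ≤ 16, return 16 + 12 + 15 = 43.
Best is Arcturus, Pollux, and Orion with total return 43.

43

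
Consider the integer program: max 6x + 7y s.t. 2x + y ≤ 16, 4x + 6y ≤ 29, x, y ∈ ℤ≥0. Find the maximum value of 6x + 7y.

(x,y)=(7,0) is feasible, giving 42.
(x,y)=(6,0) is feasible, giving 36.
The best lattice point is (7,0), giving 42.

42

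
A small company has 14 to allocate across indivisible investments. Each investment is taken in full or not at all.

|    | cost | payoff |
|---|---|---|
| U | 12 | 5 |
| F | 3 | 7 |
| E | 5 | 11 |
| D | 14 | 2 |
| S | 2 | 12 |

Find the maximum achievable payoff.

F + S: cost 3 + 2 = 5 ≤ 14, payoff 7 + 12 = 19.
E + S: cost 5 + 2 = 7 ≤ 14, payoff 11 + 12 = 23.
F + E + S: cost 3 + 5 + 2 = 10 ≤ 14, payoff 7 + 11 + 12 = 30.
Best is F, E, and S with total payoff 30.

30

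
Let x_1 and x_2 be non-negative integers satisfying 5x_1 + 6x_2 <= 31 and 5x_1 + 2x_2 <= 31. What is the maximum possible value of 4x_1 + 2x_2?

Relaxing integrality, the LP optimum is 24.80 at (x_1,x_2) = (6.2, 0), which is not an integer point.
(x_1,x_2)=(6,0): 5·6+6·0=30≤31, 5·6+2·0=30≤31, objective 24.
(x_1,x_2)=(5,1): 5·5+6·1=31≤31, 5·5+2·1=27≤31, objective 22.
The best lattice point is (6,0), giving 24.

24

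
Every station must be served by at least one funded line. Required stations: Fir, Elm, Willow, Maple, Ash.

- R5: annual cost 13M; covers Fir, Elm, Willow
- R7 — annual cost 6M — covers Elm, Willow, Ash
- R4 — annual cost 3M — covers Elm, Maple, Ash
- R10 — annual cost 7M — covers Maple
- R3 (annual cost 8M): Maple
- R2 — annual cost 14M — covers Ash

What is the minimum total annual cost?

This is an integer covering problem.
The greedy cost-per-new-station heuristic would pick R4, R7, and R5 for 22, but a cheaper cover exists.
Choose R5 and R4: together they cover Fir, Elm, Willow, Maple, Ash — every station.
Total annual cost: 13 + 3 = 16.
No cover costs less than 16.

16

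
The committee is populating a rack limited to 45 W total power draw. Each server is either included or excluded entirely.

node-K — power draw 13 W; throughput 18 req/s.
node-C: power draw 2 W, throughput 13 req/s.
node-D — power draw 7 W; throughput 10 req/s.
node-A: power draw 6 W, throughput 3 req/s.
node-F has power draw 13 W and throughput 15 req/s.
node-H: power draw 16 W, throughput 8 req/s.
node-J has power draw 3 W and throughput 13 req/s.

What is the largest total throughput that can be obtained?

This is an integer program with binary decision variables.
node-K + node-C + node-D + node-F + node-J: power draw 13 + 2 + 7 + 13 + 3 = 38 ≤ 45, throughput 18 + 13 + 10 + 15 + 13 = 69.
node-K + node-C + node-D + node-A + node-F + node-J: power draw 13 + 2 + 7 + 6 + 13 + 3 = 44 ≤ 45, throughput 18 + 13 + 10 + 3 + 15 + 13 = 72.
Best is node-K, node-C, node-D, node-A, node-F, and node-J with total throughput 72.

72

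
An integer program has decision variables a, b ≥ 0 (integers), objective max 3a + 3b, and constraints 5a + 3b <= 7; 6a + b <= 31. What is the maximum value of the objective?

6

(a,b)=(0,2) is feasible, giving 6.
(a,b)=(0,1) is feasible, giving 3.
No feasible integer point exceeds 6.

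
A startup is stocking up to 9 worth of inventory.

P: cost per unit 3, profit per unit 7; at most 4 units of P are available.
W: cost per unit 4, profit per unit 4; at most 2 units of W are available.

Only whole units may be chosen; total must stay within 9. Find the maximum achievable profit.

21

P has the best ratio (7/3); taking only P gives at most 3×7 = 21 (stopped by the cost limit).
Optimal: 3×P: cost 9 ≤ 9, profit 3·7 = 21.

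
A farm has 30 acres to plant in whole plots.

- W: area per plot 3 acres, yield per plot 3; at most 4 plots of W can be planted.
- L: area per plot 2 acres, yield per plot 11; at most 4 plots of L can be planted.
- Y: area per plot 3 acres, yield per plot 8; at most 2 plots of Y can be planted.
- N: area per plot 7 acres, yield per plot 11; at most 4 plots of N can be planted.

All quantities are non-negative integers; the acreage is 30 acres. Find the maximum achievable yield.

L has the best ratio (11/2); taking only L gives at most 4×11 = 44 (stopped by the supply cap of 4).
Mixing does better — 4×L, 2×Y, and 2×N: area 28 ≤ 30, yield 4·11 + 2·8 + 2·11 = 82.

82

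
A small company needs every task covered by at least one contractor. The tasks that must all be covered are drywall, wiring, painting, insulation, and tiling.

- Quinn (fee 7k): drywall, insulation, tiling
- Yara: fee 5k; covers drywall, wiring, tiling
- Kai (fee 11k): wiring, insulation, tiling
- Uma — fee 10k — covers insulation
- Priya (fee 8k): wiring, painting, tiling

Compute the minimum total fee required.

The greedy cost-per-new-task heuristic would pick Yara, Quinn, and Priya for 20, but a cheaper cover exists.
Choose Quinn and Priya: together they cover drywall, wiring, painting, insulation, tiling — every task.
Total fee: 7 + 8 = 15.
No cover costs less than 15.

15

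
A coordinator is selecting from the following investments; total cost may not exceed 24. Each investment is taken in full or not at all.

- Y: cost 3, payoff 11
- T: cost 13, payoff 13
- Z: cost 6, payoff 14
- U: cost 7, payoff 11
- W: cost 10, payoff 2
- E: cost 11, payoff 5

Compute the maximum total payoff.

38

Take Y, T, and Z: cost 3 + 13 + 6 = 22 ≤ 24, payoff 11 + 13 + 14 = 38.
No other feasible combination does better.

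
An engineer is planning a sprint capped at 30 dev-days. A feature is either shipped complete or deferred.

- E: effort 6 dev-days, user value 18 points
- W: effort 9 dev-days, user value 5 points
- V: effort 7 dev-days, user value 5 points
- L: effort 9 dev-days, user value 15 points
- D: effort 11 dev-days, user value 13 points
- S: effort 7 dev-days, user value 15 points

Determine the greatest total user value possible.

E + V + L + S: effort 6 + 7 + 9 + 7 = 29 ≤ 30, user value 18 + 5 + 15 + 15 = 53.
E + L + S: effort 6 + 9 + 7 = 22 ≤ 30, user value 18 + 15 + 15 = 48.
Best is E, V, L, and S with total user value 53.

53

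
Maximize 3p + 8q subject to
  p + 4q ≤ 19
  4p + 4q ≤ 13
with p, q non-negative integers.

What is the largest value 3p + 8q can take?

24

(p,q)=(0,3): 1·0+4·3=12≤19, 4·0+4·3=12≤13, objective 24.
(p,q)=(1,2): 1·1+4·2=9≤19, 4·1+4·2=12≤13, objective 19.
Maximum is 24 at (p,q)=(0,3).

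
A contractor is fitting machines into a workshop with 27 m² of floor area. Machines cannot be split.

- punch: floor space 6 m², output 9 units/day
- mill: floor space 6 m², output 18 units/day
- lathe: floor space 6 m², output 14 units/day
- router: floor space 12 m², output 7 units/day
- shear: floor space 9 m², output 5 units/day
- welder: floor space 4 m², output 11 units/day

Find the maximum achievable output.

52

Allowing fractional choices, the relaxed optimum would be about 54.9, but machines are indivisible.
punch + mill + lathe + welder: floor space 6 + 6 + 6 + 4 = 22 ≤ 27, output 9 + 18 + 14 + 11 = 52.
mill + lathe + shear + welder: floor space 6 + 6 + 9 + 4 = 25 ≤ 27, output 18 + 14 + 5 + 11 = 48.
Best is punch, mill, lathe, and welder with total output 52.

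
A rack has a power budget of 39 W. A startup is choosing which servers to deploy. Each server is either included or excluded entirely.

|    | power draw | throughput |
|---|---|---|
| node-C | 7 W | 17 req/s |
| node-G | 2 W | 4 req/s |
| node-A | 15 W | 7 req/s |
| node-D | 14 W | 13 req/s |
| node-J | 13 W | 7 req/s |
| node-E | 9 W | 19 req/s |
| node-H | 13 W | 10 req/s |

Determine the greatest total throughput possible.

53

Treat it as a binary knapsack problem.
Allowing fractional choices, the relaxed optimum would be about 58.4, but servers are indivisible.
node-C + node-G + node-E + node-H: power draw 7 + 2 + 9 + 13 = 31 ≤ 39, throughput 17 + 4 + 19 + 10 = 50.
node-C + node-G + node-D + node-E: power draw 7 + 2 + 14 + 9 = 32 ≤ 39, throughput 17 + 4 + 13 + 19 = 53.
Best is node-C, node-G, node-D, and node-E with total throughput 53.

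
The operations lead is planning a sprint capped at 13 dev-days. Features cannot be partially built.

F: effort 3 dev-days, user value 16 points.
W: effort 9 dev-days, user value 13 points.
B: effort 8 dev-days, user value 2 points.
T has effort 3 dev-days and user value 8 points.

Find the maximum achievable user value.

29

This is a 0-1 knapsack instance.
Allowing fractional choices, the relaxed optimum would be about 34.1, but features are indivisible.
F + T: effort 3 + 3 = 6 ≤ 13, user value 16 + 8 = 24.
F + W: effort 3 + 9 = 12 ≤ 13, user value 16 + 13 = 29.
W + T: effort 9 + 3 = 12 ≤ 13, user value 13 + 8 = 21.
Best is F and W with total user value 29.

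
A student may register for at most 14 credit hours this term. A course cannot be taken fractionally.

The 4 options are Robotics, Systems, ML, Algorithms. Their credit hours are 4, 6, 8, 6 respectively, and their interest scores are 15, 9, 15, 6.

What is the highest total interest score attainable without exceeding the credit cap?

This is a 0-1 knapsack instance.
Allowing fractional choices, the relaxed optimum would be about 33.0, but courses are indivisible.
Robotics + ML: credit hours 4 + 8 = 12 ≤ 14, interest score 15 + 15 = 30.
Robotics + Systems: credit hours 4 + 6 = 10 ≤ 14, interest score 15 + 9 = 24.
Best is Robotics and ML with total interest score 30.

30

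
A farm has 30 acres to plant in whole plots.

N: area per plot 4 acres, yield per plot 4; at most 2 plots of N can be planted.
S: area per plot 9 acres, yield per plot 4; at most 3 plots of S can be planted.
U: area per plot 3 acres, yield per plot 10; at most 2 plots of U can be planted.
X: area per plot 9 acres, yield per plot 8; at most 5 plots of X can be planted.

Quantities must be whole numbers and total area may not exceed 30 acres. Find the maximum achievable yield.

1×N, 2×U, and 2×X: area 28 ≤ 30, yield 1·4 + 2·10 + 2·8 = 40.
2×U and 2×X: area 24 ≤ 30, yield 2·10 + 2·8 = 36.
Best is 40.

40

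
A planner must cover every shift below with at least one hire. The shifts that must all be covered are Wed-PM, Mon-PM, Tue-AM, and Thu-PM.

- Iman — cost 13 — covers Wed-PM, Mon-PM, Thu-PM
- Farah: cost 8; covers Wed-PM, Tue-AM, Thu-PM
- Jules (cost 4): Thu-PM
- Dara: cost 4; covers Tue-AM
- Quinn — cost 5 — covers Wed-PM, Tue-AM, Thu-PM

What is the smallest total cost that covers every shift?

Choose Iman and Dara: together they cover Wed-PM, Mon-PM, Tue-AM, Thu-PM — every shift.
Total cost: 13 + 4 = 17.

17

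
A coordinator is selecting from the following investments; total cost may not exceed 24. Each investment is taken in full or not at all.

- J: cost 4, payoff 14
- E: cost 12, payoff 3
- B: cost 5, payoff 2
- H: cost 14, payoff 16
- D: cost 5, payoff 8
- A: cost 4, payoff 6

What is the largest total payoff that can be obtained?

38

Take J, H, and D: cost 4 + 14 + 5 = 23 ≤ 24, payoff 14 + 16 + 8 = 38.
No other feasible combination does better.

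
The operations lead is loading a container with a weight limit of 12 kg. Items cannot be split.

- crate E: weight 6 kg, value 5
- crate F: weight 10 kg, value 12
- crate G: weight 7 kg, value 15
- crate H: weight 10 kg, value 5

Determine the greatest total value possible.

15

crate F: weight 10 ≤ 12, value 12.
crate G: weight 7 ≤ 12, value 15.
Best is crate G with total value 15.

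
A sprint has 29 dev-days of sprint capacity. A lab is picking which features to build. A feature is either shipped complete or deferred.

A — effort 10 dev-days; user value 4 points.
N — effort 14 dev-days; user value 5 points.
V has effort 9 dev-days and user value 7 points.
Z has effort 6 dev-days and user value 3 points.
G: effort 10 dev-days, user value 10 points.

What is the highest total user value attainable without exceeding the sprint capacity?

21

Allowing fractional choices, the relaxed optimum would be about 21.6, but features are indivisible.
A + V + G: effort 10 + 9 + 10 = 29 ≤ 29, user value 4 + 7 + 10 = 21.
V + Z + G: effort 9 + 6 + 10 = 25 ≤ 29, user value 7 + 3 + 10 = 20.
Best is A, V, and G with total user value 21.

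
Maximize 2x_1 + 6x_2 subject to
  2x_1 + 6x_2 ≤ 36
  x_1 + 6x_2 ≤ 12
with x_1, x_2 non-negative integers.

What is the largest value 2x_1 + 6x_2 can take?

(x_1,x_2)=(12,0): 2·12+6·0=24≤36, 1·12+6·0=12≤12, objective 24.
(x_1,x_2)=(11,0): 2·11+6·0=22≤36, 1·11+6·0=11≤12, objective 22.
Maximum is 24 at (x_1,x_2)=(12,0).

24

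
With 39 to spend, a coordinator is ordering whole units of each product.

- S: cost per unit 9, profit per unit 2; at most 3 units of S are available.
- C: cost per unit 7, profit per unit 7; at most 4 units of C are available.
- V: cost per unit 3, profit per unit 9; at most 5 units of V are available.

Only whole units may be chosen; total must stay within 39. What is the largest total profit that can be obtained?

V has the best ratio (9/3); taking only V gives at most 5×9 = 45 (stopped by the supply cap of 5).
Mixing does better — 3×C and 5×V: cost 36 ≤ 39, profit 3·7 + 5·9 = 66.

66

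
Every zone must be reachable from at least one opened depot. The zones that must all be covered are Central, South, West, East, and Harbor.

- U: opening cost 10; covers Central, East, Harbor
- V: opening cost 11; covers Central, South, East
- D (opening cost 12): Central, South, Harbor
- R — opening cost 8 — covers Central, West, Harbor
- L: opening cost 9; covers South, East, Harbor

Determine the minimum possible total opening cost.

Choose R and L: together they cover Central, South, West, East, Harbor — every zone.
Total opening cost: 8 + 9 = 17.
No cover costs less than 17.

17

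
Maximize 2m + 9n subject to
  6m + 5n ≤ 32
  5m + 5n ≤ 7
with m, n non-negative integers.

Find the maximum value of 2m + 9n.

Relaxing integrality, the LP optimum is 12.60 at (m,n) = (0, 1.4), which is not an integer point.
(m,n)=(0,1): 6·0+5·1=5≤32, 5·0+5·1=5≤7, objective 9.
(m,n)=(1,0): 6·1+5·0=6≤32, 5·1+5·0=5≤7, objective 2.
(m,n)=(0,0): 6·0+5·0=0≤32, 5·0+5·0=0≤7, objective 0.
The best lattice point is (0,1), giving 9.

9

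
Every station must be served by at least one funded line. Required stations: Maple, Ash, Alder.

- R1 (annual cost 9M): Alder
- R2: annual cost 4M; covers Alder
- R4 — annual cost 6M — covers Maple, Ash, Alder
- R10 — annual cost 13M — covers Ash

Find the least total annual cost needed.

R4 alone covers Maple, Ash, Alder — every station.
Total annual cost: 6.

6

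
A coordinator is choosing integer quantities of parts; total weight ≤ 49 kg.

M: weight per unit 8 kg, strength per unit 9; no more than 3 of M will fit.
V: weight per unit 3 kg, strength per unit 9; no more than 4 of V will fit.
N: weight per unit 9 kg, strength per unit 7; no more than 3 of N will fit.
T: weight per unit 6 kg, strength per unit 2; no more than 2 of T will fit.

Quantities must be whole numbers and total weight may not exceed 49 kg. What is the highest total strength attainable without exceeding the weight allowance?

Take 3×M, 4×V, and 1×N: weight 45 ≤ 49, strength 3·9 + 4·9 + 1·7 = 70.
V has the best ratio (9/3) and is taken to its limit of 4; remaining capacity is filled optimally with the others.

70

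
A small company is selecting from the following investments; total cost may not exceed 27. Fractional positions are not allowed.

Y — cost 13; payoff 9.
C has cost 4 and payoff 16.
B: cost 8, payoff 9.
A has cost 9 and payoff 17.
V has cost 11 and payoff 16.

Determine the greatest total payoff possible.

49

This is an integer program with binary decision variables.
C + B + A: cost 4 + 8 + 9 = 21 ≤ 27, payoff 16 + 9 + 17 = 42.
C + A + V: cost 4 + 9 + 11 = 24 ≤ 27, payoff 16 + 17 + 16 = 49.
Y + C + A: cost 13 + 4 + 9 = 26 ≤ 27, payoff 9 + 16 + 17 = 42.
Best is C, A, and V with total payoff 49.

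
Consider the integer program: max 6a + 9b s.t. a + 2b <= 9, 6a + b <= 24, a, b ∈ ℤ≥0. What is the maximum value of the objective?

The continuous relaxation peaks at (3.55, 2.73) with value 45.82; rounding to a feasible lattice point costs some objective.
(a,b)=(3,3) is feasible, giving 45.
(a,b)=(2,3) is feasible, giving 39.
(a,b)=(3,2) is feasible, giving 36.
The best lattice point is (3,3), giving 45.

45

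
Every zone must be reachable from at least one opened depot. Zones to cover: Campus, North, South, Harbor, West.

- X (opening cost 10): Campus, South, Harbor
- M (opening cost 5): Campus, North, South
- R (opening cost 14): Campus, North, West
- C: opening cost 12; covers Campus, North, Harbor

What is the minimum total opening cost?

The greedy cost-per-new-zone heuristic would pick M, X, and R for 29, but a cheaper cover exists.
Choose X and R: together they cover Campus, North, South, Harbor, West — every zone.
Total opening cost: 10 + 14 = 24.
No cover costs less than 24.

24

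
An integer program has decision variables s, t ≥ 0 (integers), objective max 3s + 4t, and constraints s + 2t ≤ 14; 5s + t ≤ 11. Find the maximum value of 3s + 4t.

28

The continuous relaxation peaks at (0.889, 6.56) with value 28.89; rounding to a feasible lattice point costs some objective.
(s,t)=(0,7): 1·0+2·7=14≤14, 5·0+1·7=7≤11, objective 28.
(s,t)=(1,6): 1·1+2·6=13≤14, 5·1+1·6=11≤11, objective 27.
(s,t)=(0,6): 1·0+2·6=12≤14, 5·0+1·6=6≤11, objective 24.
Maximum is 28 at (s,t)=(0,7).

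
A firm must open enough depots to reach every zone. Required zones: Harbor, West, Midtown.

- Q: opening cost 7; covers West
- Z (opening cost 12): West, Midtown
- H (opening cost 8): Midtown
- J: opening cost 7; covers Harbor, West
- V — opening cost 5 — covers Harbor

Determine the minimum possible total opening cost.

15

Choose H and J: together they cover Harbor, West, Midtown — every zone.
Total opening cost: 8 + 7 = 15.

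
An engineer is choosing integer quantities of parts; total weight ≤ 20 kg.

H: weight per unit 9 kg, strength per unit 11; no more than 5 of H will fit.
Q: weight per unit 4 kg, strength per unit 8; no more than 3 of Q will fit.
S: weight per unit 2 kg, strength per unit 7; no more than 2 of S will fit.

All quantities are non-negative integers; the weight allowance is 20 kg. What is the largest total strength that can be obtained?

This is a bounded integer knapsack.
3×Q and 2×S: weight 16 ≤ 20, strength 3·8 + 2·7 = 38.
1×H, 2×Q, and 1×S: weight 19 ≤ 20, strength 1·11 + 2·8 + 1·7 = 34.
Best is 38.

38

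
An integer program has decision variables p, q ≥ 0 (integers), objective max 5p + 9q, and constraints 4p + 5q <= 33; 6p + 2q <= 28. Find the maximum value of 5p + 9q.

55

The continuous relaxation peaks at (0, 6.6) with value 59.40; rounding to a feasible lattice point costs some objective.
(p,q)=(2,5): 4·2+5·5=33≤33, 6·2+2·5=22≤28, objective 55.
(p,q)=(0,6): 4·0+5·6=30≤33, 6·0+2·6=12≤28, objective 54.
(p,q)=(3,4): 4·3+5·4=32≤33, 6·3+2·4=26≤28, objective 51.
The best lattice point is (2,5), giving 55.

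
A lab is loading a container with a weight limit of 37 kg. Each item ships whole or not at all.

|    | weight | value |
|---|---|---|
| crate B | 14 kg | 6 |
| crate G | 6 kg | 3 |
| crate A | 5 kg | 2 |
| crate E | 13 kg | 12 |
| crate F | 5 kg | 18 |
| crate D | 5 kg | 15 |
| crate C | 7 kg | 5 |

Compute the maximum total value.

53

Allowing fractional choices, the relaxed optimum would be about 53.4, but items are indivisible.
crate G + crate E + crate F + crate D + crate C: weight 6 + 13 + 5 + 5 + 7 = 36 ≤ 37, value 3 + 12 + 18 + 15 + 5 = 53.
crate B + crate E + crate F + crate D: weight 14 + 13 + 5 + 5 = 37 ≤ 37, value 6 + 12 + 18 + 15 = 51.
crate A + crate E + crate F + crate D + crate C: weight 5 + 13 + 5 + 5 + 7 = 35 ≤ 37, value 2 + 12 + 18 + 15 + 5 = 52.
Best is crate G, crate E, crate F, crate D, and crate C with total value 53.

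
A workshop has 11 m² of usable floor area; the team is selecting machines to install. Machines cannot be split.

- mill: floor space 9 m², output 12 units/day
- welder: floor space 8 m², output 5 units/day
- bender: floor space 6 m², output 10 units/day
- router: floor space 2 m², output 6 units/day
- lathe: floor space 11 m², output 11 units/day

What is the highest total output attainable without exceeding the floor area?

bender + router: floor space 6 + 2 = 8 ≤ 11, output 10 + 6 = 16.
mill + router: floor space 9 + 2 = 11 ≤ 11, output 12 + 6 = 18.
Best is mill and router with total output 18.

18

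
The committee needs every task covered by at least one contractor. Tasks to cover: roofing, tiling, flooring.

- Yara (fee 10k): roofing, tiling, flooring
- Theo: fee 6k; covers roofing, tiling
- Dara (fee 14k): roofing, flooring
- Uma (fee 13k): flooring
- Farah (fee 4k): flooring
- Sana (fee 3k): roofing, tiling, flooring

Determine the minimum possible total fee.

Sana alone covers roofing, tiling, flooring — every task.
Total fee: 3.

3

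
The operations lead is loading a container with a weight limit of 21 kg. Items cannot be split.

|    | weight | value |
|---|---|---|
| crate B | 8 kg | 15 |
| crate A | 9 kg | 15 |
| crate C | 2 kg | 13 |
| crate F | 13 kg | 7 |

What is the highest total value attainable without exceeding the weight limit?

Treat it as a binary knapsack problem.
Allowing fractional choices, the relaxed optimum would be about 44.1, but items are indivisible.
crate B + crate C: weight 8 + 2 = 10 ≤ 21, value 15 + 13 = 28.
crate B + crate A: weight 8 + 9 = 17 ≤ 21, value 15 + 15 = 30.
crate B + crate A + crate C: weight 8 + 9 + 2 = 19 ≤ 21, value 15 + 15 + 13 = 43.
Best is crate B, crate A, and crate C with total value 43.

43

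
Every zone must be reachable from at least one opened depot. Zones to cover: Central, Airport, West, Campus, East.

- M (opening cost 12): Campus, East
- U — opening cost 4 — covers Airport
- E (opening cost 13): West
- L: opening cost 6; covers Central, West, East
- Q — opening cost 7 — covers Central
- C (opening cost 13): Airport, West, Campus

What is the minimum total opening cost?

This is a weighted set-cover instance.
Choose L and C: together they cover Central, Airport, West, Campus, East — every zone.
Total opening cost: 6 + 13 = 19.

19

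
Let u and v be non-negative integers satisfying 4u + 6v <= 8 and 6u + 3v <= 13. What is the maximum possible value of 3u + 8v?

8

The continuous relaxation peaks at (0, 1.33) with value 10.67; rounding to a feasible lattice point costs some objective.
(u,v)=(0,1): 4·0+6·1=6≤8, 6·0+3·1=3≤13, objective 8.
(u,v)=(1,0): 4·1+6·0=4≤8, 6·1+3·0=6≤13, objective 3.
(u,v)=(0,0): 4·0+6·0=0≤8, 6·0+3·0=0≤13, objective 0.
No feasible integer point exceeds 8.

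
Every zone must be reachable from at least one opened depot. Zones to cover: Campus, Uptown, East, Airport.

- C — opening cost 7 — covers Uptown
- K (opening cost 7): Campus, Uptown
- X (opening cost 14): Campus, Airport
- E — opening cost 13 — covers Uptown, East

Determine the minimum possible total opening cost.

The greedy cost-per-new-zone heuristic would pick K, E, and X for 34, but a cheaper cover exists.
Choose X and E: together they cover Campus, Uptown, East, Airport — every zone.
Total opening cost: 14 + 13 = 27.
No cover costs less than 27.

27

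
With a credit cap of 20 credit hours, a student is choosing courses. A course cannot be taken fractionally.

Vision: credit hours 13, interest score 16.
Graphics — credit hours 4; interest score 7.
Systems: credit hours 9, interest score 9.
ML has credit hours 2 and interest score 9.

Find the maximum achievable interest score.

Treat it as a binary knapsack problem.
Take Vision, Graphics, and ML: credit hours 13 + 4 + 2 = 19 ≤ 20, interest score 16 + 7 + 9 = 32.
No other feasible combination does better.

32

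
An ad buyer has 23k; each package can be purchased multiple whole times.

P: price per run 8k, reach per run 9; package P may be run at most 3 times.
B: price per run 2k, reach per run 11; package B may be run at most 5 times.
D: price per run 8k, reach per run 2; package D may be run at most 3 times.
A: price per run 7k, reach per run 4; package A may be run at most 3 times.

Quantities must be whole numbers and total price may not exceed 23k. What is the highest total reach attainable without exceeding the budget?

64

This is a bounded integer knapsack.
Take 1×P and 5×B: price 18 ≤ 23, reach 1·9 + 5·11 = 64.
B has the best ratio (11/2) and is taken to its limit of 5; remaining capacity is filled optimally with the others.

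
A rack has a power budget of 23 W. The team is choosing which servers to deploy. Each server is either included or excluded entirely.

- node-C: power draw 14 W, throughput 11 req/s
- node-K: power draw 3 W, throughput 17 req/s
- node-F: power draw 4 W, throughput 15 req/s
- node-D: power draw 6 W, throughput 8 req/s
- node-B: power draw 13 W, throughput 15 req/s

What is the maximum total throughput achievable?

47

Allowing fractional choices, the relaxed optimum would be about 51.5, but servers are indivisible.
node-K + node-F + node-B: power draw 3 + 4 + 13 = 20 ≤ 23, throughput 17 + 15 + 15 = 47.
node-C + node-K + node-F: power draw 14 + 3 + 4 = 21 ≤ 23, throughput 11 + 17 + 15 = 43.
node-K + node-F + node-D: power draw 3 + 4 + 6 = 13 ≤ 23, throughput 17 + 15 + 8 = 40.
Best is node-K, node-F, and node-B with total throughput 47.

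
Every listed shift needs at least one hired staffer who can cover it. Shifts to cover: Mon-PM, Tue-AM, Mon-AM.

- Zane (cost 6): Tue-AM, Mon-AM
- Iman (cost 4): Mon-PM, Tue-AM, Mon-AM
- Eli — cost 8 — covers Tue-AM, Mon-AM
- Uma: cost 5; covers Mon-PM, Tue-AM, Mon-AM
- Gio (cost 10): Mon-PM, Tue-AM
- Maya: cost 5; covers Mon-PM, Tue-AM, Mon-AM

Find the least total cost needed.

4

Iman alone covers Mon-PM, Tue-AM, Mon-AM — every shift.
Total cost: 4.
No cover costs less than 4.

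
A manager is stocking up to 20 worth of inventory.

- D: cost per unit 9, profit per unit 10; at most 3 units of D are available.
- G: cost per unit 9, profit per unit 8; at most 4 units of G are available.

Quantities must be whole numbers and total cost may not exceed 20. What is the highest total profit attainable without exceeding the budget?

20

D has the best ratio (10/9); taking only D gives at most 2×10 = 20 (stopped by the cost limit).
Optimal: 2×D: cost 18 ≤ 20, profit 2·10 = 20.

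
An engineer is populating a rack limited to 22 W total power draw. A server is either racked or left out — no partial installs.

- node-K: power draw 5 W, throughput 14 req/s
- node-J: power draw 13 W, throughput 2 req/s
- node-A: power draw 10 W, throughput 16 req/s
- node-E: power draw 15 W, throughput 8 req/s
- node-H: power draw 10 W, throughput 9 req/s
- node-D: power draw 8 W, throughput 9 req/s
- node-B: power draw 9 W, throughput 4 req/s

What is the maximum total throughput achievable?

30

node-K + node-A: power draw 5 + 10 = 15 ≤ 22, throughput 14 + 16 = 30.
node-K + node-D + node-B: power draw 5 + 8 + 9 = 22 ≤ 22, throughput 14 + 9 + 4 = 27.
Best is node-K and node-A with total throughput 30.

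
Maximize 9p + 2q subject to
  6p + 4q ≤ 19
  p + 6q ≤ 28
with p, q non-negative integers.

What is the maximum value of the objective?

Relaxing integrality, the LP optimum is 28.50 at (p,q) = (3.17, 0), which is not an integer point.
(p,q)=(3,0): 6·3+4·0=18≤19, 1·3+6·0=3≤28, objective 27.
(p,q)=(2,1): 6·2+4·1=16≤19, 1·2+6·1=8≤28, objective 20.
(p,q)=(2,0): 6·2+4·0=12≤19, 1·2+6·0=2≤28, objective 18.
No feasible integer point exceeds 27.

27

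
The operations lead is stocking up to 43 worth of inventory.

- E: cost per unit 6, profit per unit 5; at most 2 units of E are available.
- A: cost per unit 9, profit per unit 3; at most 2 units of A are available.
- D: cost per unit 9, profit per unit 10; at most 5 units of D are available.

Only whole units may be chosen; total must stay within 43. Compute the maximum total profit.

D has the best ratio (10/9); taking only D gives at most 4×10 = 40 (stopped by the cost limit).
Mixing does better — 1×E and 4×D: cost 42 ≤ 43, profit 1·5 + 4·10 = 45.

45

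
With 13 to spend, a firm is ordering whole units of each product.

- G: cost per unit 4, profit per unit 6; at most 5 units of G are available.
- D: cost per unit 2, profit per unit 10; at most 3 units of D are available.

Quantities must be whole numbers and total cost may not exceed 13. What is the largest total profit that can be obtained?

36

This is a bounded integer knapsack.
D has the best ratio (10/2); taking only D gives at most 3×10 = 30 (stopped by the supply cap of 3).
Mixing does better — 1×G and 3×D: cost 10 ≤ 13, profit 1·6 + 3·10 = 36.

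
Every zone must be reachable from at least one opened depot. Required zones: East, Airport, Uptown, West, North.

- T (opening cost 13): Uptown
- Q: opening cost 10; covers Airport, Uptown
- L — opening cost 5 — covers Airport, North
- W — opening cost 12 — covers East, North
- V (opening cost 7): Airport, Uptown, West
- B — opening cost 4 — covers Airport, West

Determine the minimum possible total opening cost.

This is an integer covering problem.
The greedy cost-per-new-zone heuristic would pick B, L, V, and W for 28, but a cheaper cover exists.
Choose W and V: together they cover East, Airport, Uptown, West, North — every zone.
Total opening cost: 12 + 7 = 19.
No cover costs less than 19.

19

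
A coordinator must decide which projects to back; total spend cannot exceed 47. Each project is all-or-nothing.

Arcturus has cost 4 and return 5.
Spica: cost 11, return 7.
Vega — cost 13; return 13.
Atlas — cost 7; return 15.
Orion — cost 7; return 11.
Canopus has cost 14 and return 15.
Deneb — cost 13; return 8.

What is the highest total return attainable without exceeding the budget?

Vega + Atlas + Orion + Canopus: cost 13 + 7 + 7 + 14 = 41 ≤ 47, return 13 + 15 + 11 + 15 = 54.
Arcturus + Vega + Atlas + Orion + Canopus: cost 4 + 13 + 7 + 7 + 14 = 45 ≤ 47, return 5 + 13 + 15 + 11 + 15 = 59.
Best is Arcturus, Vega, Atlas, Orion, and Canopus with total return 59.

59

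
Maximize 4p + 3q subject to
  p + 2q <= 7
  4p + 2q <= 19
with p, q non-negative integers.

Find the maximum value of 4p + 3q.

19

(p,q)=(4,1): 1·4+2·1=6≤7, 4·4+2·1=18≤19, objective 19.
(p,q)=(3,2): 1·3+2·2=7≤7, 4·3+2·2=16≤19, objective 18.
(p,q)=(4,0): 1·4+2·0=4≤7, 4·4+2·0=16≤19, objective 16.
No feasible integer point exceeds 19.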